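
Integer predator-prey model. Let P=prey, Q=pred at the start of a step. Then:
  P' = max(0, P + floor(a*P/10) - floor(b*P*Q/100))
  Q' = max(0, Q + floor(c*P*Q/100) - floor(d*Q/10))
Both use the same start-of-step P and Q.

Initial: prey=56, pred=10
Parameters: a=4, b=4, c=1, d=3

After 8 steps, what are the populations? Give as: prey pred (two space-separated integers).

Answer: 7 11

Derivation:
Step 1: prey: 56+22-22=56; pred: 10+5-3=12
Step 2: prey: 56+22-26=52; pred: 12+6-3=15
Step 3: prey: 52+20-31=41; pred: 15+7-4=18
Step 4: prey: 41+16-29=28; pred: 18+7-5=20
Step 5: prey: 28+11-22=17; pred: 20+5-6=19
Step 6: prey: 17+6-12=11; pred: 19+3-5=17
Step 7: prey: 11+4-7=8; pred: 17+1-5=13
Step 8: prey: 8+3-4=7; pred: 13+1-3=11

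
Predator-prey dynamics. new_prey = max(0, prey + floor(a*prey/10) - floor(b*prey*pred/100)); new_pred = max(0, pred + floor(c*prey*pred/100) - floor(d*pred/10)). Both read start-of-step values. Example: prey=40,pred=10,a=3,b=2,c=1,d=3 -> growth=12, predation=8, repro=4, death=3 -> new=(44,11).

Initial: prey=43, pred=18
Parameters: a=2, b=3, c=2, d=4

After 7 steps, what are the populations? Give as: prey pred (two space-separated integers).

Step 1: prey: 43+8-23=28; pred: 18+15-7=26
Step 2: prey: 28+5-21=12; pred: 26+14-10=30
Step 3: prey: 12+2-10=4; pred: 30+7-12=25
Step 4: prey: 4+0-3=1; pred: 25+2-10=17
Step 5: prey: 1+0-0=1; pred: 17+0-6=11
Step 6: prey: 1+0-0=1; pred: 11+0-4=7
Step 7: prey: 1+0-0=1; pred: 7+0-2=5

Answer: 1 5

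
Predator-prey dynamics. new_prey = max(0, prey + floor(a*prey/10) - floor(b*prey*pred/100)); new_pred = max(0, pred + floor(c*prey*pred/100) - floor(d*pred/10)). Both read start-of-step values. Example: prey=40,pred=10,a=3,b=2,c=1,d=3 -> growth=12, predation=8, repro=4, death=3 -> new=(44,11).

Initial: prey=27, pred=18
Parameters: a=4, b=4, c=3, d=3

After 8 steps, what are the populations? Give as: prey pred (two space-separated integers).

Answer: 0 6

Derivation:
Step 1: prey: 27+10-19=18; pred: 18+14-5=27
Step 2: prey: 18+7-19=6; pred: 27+14-8=33
Step 3: prey: 6+2-7=1; pred: 33+5-9=29
Step 4: prey: 1+0-1=0; pred: 29+0-8=21
Step 5: prey: 0+0-0=0; pred: 21+0-6=15
Step 6: prey: 0+0-0=0; pred: 15+0-4=11
Step 7: prey: 0+0-0=0; pred: 11+0-3=8
Step 8: prey: 0+0-0=0; pred: 8+0-2=6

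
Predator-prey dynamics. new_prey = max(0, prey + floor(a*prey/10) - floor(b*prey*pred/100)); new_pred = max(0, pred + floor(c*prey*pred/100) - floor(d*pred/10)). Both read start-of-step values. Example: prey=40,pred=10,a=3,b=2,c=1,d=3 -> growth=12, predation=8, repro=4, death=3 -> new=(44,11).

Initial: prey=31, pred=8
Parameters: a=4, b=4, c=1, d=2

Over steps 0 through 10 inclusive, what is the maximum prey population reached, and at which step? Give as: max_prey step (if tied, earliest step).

Step 1: prey: 31+12-9=34; pred: 8+2-1=9
Step 2: prey: 34+13-12=35; pred: 9+3-1=11
Step 3: prey: 35+14-15=34; pred: 11+3-2=12
Step 4: prey: 34+13-16=31; pred: 12+4-2=14
Step 5: prey: 31+12-17=26; pred: 14+4-2=16
Step 6: prey: 26+10-16=20; pred: 16+4-3=17
Step 7: prey: 20+8-13=15; pred: 17+3-3=17
Step 8: prey: 15+6-10=11; pred: 17+2-3=16
Step 9: prey: 11+4-7=8; pred: 16+1-3=14
Step 10: prey: 8+3-4=7; pred: 14+1-2=13
Max prey = 35 at step 2

Answer: 35 2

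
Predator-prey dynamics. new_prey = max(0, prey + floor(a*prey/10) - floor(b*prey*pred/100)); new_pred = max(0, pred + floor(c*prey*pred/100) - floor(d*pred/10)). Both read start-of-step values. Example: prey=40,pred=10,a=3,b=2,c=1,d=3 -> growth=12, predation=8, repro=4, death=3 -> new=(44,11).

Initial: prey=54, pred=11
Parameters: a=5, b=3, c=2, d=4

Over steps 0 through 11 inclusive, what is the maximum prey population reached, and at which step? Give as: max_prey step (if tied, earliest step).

Step 1: prey: 54+27-17=64; pred: 11+11-4=18
Step 2: prey: 64+32-34=62; pred: 18+23-7=34
Step 3: prey: 62+31-63=30; pred: 34+42-13=63
Step 4: prey: 30+15-56=0; pred: 63+37-25=75
Step 5: prey: 0+0-0=0; pred: 75+0-30=45
Step 6: prey: 0+0-0=0; pred: 45+0-18=27
Step 7: prey: 0+0-0=0; pred: 27+0-10=17
Step 8: prey: 0+0-0=0; pred: 17+0-6=11
Step 9: prey: 0+0-0=0; pred: 11+0-4=7
Step 10: prey: 0+0-0=0; pred: 7+0-2=5
Step 11: prey: 0+0-0=0; pred: 5+0-2=3
Max prey = 64 at step 1

Answer: 64 1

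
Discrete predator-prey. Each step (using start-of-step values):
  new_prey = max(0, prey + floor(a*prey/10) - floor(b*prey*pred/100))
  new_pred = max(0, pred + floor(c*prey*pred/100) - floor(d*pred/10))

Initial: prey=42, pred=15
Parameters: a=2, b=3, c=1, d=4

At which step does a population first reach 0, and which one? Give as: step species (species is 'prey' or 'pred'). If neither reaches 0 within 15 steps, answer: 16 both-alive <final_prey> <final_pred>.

Step 1: prey: 42+8-18=32; pred: 15+6-6=15
Step 2: prey: 32+6-14=24; pred: 15+4-6=13
Step 3: prey: 24+4-9=19; pred: 13+3-5=11
Step 4: prey: 19+3-6=16; pred: 11+2-4=9
Step 5: prey: 16+3-4=15; pred: 9+1-3=7
Step 6: prey: 15+3-3=15; pred: 7+1-2=6
Step 7: prey: 15+3-2=16; pred: 6+0-2=4
Step 8: prey: 16+3-1=18; pred: 4+0-1=3
Step 9: prey: 18+3-1=20; pred: 3+0-1=2
Step 10: prey: 20+4-1=23; pred: 2+0-0=2
Step 11: prey: 23+4-1=26; pred: 2+0-0=2
Step 12: prey: 26+5-1=30; pred: 2+0-0=2
Step 13: prey: 30+6-1=35; pred: 2+0-0=2
Step 14: prey: 35+7-2=40; pred: 2+0-0=2
Step 15: prey: 40+8-2=46; pred: 2+0-0=2
No extinction within 15 steps

Answer: 16 both-alive 46 2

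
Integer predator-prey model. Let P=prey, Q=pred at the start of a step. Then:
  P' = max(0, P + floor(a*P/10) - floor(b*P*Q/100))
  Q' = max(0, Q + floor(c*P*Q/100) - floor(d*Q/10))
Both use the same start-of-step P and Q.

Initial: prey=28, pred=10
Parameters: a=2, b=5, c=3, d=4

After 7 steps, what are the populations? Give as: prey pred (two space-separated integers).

Answer: 1 3

Derivation:
Step 1: prey: 28+5-14=19; pred: 10+8-4=14
Step 2: prey: 19+3-13=9; pred: 14+7-5=16
Step 3: prey: 9+1-7=3; pred: 16+4-6=14
Step 4: prey: 3+0-2=1; pred: 14+1-5=10
Step 5: prey: 1+0-0=1; pred: 10+0-4=6
Step 6: prey: 1+0-0=1; pred: 6+0-2=4
Step 7: prey: 1+0-0=1; pred: 4+0-1=3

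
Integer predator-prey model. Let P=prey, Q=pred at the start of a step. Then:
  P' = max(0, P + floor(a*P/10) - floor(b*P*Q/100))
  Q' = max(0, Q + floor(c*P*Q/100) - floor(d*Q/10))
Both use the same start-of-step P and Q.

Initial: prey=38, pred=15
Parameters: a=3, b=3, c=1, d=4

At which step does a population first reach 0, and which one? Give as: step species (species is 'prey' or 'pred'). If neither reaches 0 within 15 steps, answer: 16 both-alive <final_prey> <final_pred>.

Step 1: prey: 38+11-17=32; pred: 15+5-6=14
Step 2: prey: 32+9-13=28; pred: 14+4-5=13
Step 3: prey: 28+8-10=26; pred: 13+3-5=11
Step 4: prey: 26+7-8=25; pred: 11+2-4=9
Step 5: prey: 25+7-6=26; pred: 9+2-3=8
Step 6: prey: 26+7-6=27; pred: 8+2-3=7
Step 7: prey: 27+8-5=30; pred: 7+1-2=6
Step 8: prey: 30+9-5=34; pred: 6+1-2=5
Step 9: prey: 34+10-5=39; pred: 5+1-2=4
Step 10: prey: 39+11-4=46; pred: 4+1-1=4
Step 11: prey: 46+13-5=54; pred: 4+1-1=4
Step 12: prey: 54+16-6=64; pred: 4+2-1=5
Step 13: prey: 64+19-9=74; pred: 5+3-2=6
Step 14: prey: 74+22-13=83; pred: 6+4-2=8
Step 15: prey: 83+24-19=88; pred: 8+6-3=11
No extinction within 15 steps

Answer: 16 both-alive 88 11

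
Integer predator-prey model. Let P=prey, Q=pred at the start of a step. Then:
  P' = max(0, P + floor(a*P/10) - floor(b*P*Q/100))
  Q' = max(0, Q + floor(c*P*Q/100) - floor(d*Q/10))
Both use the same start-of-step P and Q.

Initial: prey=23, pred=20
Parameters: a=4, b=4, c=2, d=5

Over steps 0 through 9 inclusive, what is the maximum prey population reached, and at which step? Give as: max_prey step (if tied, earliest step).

Step 1: prey: 23+9-18=14; pred: 20+9-10=19
Step 2: prey: 14+5-10=9; pred: 19+5-9=15
Step 3: prey: 9+3-5=7; pred: 15+2-7=10
Step 4: prey: 7+2-2=7; pred: 10+1-5=6
Step 5: prey: 7+2-1=8; pred: 6+0-3=3
Step 6: prey: 8+3-0=11; pred: 3+0-1=2
Step 7: prey: 11+4-0=15; pred: 2+0-1=1
Step 8: prey: 15+6-0=21; pred: 1+0-0=1
Step 9: prey: 21+8-0=29; pred: 1+0-0=1
Max prey = 29 at step 9

Answer: 29 9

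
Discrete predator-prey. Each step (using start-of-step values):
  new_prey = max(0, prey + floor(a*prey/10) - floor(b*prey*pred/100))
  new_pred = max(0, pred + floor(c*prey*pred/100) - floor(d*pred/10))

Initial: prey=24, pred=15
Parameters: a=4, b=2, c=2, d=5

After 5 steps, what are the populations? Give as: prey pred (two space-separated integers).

Answer: 35 21

Derivation:
Step 1: prey: 24+9-7=26; pred: 15+7-7=15
Step 2: prey: 26+10-7=29; pred: 15+7-7=15
Step 3: prey: 29+11-8=32; pred: 15+8-7=16
Step 4: prey: 32+12-10=34; pred: 16+10-8=18
Step 5: prey: 34+13-12=35; pred: 18+12-9=21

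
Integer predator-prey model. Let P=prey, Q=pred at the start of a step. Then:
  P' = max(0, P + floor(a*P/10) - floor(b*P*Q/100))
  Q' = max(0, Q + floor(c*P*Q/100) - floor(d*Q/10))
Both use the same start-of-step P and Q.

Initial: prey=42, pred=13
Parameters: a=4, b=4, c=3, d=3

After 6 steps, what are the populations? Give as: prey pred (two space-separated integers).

Step 1: prey: 42+16-21=37; pred: 13+16-3=26
Step 2: prey: 37+14-38=13; pred: 26+28-7=47
Step 3: prey: 13+5-24=0; pred: 47+18-14=51
Step 4: prey: 0+0-0=0; pred: 51+0-15=36
Step 5: prey: 0+0-0=0; pred: 36+0-10=26
Step 6: prey: 0+0-0=0; pred: 26+0-7=19

Answer: 0 19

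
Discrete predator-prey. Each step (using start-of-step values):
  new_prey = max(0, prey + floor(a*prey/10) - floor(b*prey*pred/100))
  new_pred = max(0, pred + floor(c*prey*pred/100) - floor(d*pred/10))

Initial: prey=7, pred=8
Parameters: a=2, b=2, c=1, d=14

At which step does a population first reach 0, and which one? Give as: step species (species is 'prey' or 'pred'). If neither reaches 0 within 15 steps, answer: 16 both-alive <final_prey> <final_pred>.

Answer: 1 pred

Derivation:
Step 1: prey: 7+1-1=7; pred: 8+0-11=0
First extinction: pred at step 1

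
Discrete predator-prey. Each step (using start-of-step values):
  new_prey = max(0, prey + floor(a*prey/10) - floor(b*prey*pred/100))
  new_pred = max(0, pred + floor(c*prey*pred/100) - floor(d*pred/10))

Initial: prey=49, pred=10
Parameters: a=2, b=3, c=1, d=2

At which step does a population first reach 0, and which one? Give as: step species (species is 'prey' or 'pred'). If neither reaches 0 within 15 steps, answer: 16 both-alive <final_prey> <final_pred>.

Step 1: prey: 49+9-14=44; pred: 10+4-2=12
Step 2: prey: 44+8-15=37; pred: 12+5-2=15
Step 3: prey: 37+7-16=28; pred: 15+5-3=17
Step 4: prey: 28+5-14=19; pred: 17+4-3=18
Step 5: prey: 19+3-10=12; pred: 18+3-3=18
Step 6: prey: 12+2-6=8; pred: 18+2-3=17
Step 7: prey: 8+1-4=5; pred: 17+1-3=15
Step 8: prey: 5+1-2=4; pred: 15+0-3=12
Step 9: prey: 4+0-1=3; pred: 12+0-2=10
Step 10: prey: 3+0-0=3; pred: 10+0-2=8
Step 11: prey: 3+0-0=3; pred: 8+0-1=7
Step 12: prey: 3+0-0=3; pred: 7+0-1=6
Step 13: prey: 3+0-0=3; pred: 6+0-1=5
Step 14: prey: 3+0-0=3; pred: 5+0-1=4
Step 15: prey: 3+0-0=3; pred: 4+0-0=4
No extinction within 15 steps

Answer: 16 both-alive 3 4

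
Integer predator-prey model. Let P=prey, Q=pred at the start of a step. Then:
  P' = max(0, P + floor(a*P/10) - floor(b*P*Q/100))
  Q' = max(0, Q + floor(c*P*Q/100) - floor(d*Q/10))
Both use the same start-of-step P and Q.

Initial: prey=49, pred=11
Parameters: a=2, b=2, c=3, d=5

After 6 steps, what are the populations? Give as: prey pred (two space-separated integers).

Step 1: prey: 49+9-10=48; pred: 11+16-5=22
Step 2: prey: 48+9-21=36; pred: 22+31-11=42
Step 3: prey: 36+7-30=13; pred: 42+45-21=66
Step 4: prey: 13+2-17=0; pred: 66+25-33=58
Step 5: prey: 0+0-0=0; pred: 58+0-29=29
Step 6: prey: 0+0-0=0; pred: 29+0-14=15

Answer: 0 15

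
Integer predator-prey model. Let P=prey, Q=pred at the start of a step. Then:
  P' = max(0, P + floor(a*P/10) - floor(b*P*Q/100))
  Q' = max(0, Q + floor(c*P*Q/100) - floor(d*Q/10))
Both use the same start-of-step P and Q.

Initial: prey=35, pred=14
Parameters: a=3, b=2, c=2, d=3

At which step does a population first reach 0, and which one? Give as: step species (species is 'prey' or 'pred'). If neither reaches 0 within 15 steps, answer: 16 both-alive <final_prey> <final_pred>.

Step 1: prey: 35+10-9=36; pred: 14+9-4=19
Step 2: prey: 36+10-13=33; pred: 19+13-5=27
Step 3: prey: 33+9-17=25; pred: 27+17-8=36
Step 4: prey: 25+7-18=14; pred: 36+18-10=44
Step 5: prey: 14+4-12=6; pred: 44+12-13=43
Step 6: prey: 6+1-5=2; pred: 43+5-12=36
Step 7: prey: 2+0-1=1; pred: 36+1-10=27
Step 8: prey: 1+0-0=1; pred: 27+0-8=19
Step 9: prey: 1+0-0=1; pred: 19+0-5=14
Step 10: prey: 1+0-0=1; pred: 14+0-4=10
Step 11: prey: 1+0-0=1; pred: 10+0-3=7
Step 12: prey: 1+0-0=1; pred: 7+0-2=5
Step 13: prey: 1+0-0=1; pred: 5+0-1=4
Step 14: prey: 1+0-0=1; pred: 4+0-1=3
Step 15: prey: 1+0-0=1; pred: 3+0-0=3
No extinction within 15 steps

Answer: 16 both-alive 1 3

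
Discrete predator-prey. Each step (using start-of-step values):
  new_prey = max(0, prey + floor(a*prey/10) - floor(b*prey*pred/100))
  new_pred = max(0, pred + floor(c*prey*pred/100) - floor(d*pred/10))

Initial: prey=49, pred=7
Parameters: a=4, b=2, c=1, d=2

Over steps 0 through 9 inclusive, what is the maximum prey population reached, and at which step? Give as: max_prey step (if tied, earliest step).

Answer: 86 3

Derivation:
Step 1: prey: 49+19-6=62; pred: 7+3-1=9
Step 2: prey: 62+24-11=75; pred: 9+5-1=13
Step 3: prey: 75+30-19=86; pred: 13+9-2=20
Step 4: prey: 86+34-34=86; pred: 20+17-4=33
Step 5: prey: 86+34-56=64; pred: 33+28-6=55
Step 6: prey: 64+25-70=19; pred: 55+35-11=79
Step 7: prey: 19+7-30=0; pred: 79+15-15=79
Step 8: prey: 0+0-0=0; pred: 79+0-15=64
Step 9: prey: 0+0-0=0; pred: 64+0-12=52
Max prey = 86 at step 3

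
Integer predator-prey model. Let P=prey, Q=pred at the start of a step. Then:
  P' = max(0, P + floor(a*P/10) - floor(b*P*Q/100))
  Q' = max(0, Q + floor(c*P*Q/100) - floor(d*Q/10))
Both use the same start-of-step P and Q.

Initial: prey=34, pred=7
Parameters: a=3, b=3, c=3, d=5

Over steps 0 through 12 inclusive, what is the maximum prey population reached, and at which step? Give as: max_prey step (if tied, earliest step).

Answer: 37 1

Derivation:
Step 1: prey: 34+10-7=37; pred: 7+7-3=11
Step 2: prey: 37+11-12=36; pred: 11+12-5=18
Step 3: prey: 36+10-19=27; pred: 18+19-9=28
Step 4: prey: 27+8-22=13; pred: 28+22-14=36
Step 5: prey: 13+3-14=2; pred: 36+14-18=32
Step 6: prey: 2+0-1=1; pred: 32+1-16=17
Step 7: prey: 1+0-0=1; pred: 17+0-8=9
Step 8: prey: 1+0-0=1; pred: 9+0-4=5
Step 9: prey: 1+0-0=1; pred: 5+0-2=3
Step 10: prey: 1+0-0=1; pred: 3+0-1=2
Step 11: prey: 1+0-0=1; pred: 2+0-1=1
Step 12: prey: 1+0-0=1; pred: 1+0-0=1
Max prey = 37 at step 1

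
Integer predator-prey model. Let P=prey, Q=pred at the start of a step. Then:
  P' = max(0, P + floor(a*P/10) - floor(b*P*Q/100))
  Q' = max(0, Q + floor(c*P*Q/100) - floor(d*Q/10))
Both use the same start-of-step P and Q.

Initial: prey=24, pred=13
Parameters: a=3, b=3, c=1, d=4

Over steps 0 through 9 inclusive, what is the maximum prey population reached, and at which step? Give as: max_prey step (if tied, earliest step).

Answer: 52 9

Derivation:
Step 1: prey: 24+7-9=22; pred: 13+3-5=11
Step 2: prey: 22+6-7=21; pred: 11+2-4=9
Step 3: prey: 21+6-5=22; pred: 9+1-3=7
Step 4: prey: 22+6-4=24; pred: 7+1-2=6
Step 5: prey: 24+7-4=27; pred: 6+1-2=5
Step 6: prey: 27+8-4=31; pred: 5+1-2=4
Step 7: prey: 31+9-3=37; pred: 4+1-1=4
Step 8: prey: 37+11-4=44; pred: 4+1-1=4
Step 9: prey: 44+13-5=52; pred: 4+1-1=4
Max prey = 52 at step 9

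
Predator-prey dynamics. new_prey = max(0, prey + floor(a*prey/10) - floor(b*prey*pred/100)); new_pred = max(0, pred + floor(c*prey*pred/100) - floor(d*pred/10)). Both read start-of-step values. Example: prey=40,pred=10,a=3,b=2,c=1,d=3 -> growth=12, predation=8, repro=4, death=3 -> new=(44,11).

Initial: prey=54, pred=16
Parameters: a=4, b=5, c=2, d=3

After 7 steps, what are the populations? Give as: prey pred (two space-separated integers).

Step 1: prey: 54+21-43=32; pred: 16+17-4=29
Step 2: prey: 32+12-46=0; pred: 29+18-8=39
Step 3: prey: 0+0-0=0; pred: 39+0-11=28
Step 4: prey: 0+0-0=0; pred: 28+0-8=20
Step 5: prey: 0+0-0=0; pred: 20+0-6=14
Step 6: prey: 0+0-0=0; pred: 14+0-4=10
Step 7: prey: 0+0-0=0; pred: 10+0-3=7

Answer: 0 7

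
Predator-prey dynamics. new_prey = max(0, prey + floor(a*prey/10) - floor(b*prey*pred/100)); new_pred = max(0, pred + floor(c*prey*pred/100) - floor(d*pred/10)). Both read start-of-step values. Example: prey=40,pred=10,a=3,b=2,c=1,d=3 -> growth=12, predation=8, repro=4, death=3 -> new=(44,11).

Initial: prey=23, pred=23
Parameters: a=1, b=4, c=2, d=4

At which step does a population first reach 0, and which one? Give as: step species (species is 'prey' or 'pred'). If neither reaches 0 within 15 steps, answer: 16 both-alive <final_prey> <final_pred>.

Step 1: prey: 23+2-21=4; pred: 23+10-9=24
Step 2: prey: 4+0-3=1; pred: 24+1-9=16
Step 3: prey: 1+0-0=1; pred: 16+0-6=10
Step 4: prey: 1+0-0=1; pred: 10+0-4=6
Step 5: prey: 1+0-0=1; pred: 6+0-2=4
Step 6: prey: 1+0-0=1; pred: 4+0-1=3
Step 7: prey: 1+0-0=1; pred: 3+0-1=2
Step 8: prey: 1+0-0=1; pred: 2+0-0=2
Steps 9-15: state stable at prey=1, pred=2 (no change)
No extinction within 15 steps

Answer: 16 both-alive 1 2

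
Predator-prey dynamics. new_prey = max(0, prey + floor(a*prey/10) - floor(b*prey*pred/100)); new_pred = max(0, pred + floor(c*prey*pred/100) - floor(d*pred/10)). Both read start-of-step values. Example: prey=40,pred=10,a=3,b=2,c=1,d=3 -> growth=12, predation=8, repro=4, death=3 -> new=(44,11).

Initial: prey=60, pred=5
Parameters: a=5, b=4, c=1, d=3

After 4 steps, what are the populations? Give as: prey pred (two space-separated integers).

Step 1: prey: 60+30-12=78; pred: 5+3-1=7
Step 2: prey: 78+39-21=96; pred: 7+5-2=10
Step 3: prey: 96+48-38=106; pred: 10+9-3=16
Step 4: prey: 106+53-67=92; pred: 16+16-4=28

Answer: 92 28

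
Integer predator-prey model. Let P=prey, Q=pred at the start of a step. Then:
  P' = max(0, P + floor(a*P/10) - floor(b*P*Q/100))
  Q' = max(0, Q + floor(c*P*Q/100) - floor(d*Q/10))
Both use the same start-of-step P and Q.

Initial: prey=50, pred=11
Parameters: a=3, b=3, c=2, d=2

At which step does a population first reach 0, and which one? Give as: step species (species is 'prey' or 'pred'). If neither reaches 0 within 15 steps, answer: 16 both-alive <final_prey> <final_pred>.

Answer: 4 prey

Derivation:
Step 1: prey: 50+15-16=49; pred: 11+11-2=20
Step 2: prey: 49+14-29=34; pred: 20+19-4=35
Step 3: prey: 34+10-35=9; pred: 35+23-7=51
Step 4: prey: 9+2-13=0; pred: 51+9-10=50
First extinction: prey at step 4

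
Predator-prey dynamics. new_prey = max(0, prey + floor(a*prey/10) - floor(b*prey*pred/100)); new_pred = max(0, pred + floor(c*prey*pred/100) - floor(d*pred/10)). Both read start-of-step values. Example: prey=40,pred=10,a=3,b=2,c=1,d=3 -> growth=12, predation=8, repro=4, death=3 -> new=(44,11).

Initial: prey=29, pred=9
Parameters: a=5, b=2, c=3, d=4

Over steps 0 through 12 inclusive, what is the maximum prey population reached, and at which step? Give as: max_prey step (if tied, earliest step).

Answer: 51 3

Derivation:
Step 1: prey: 29+14-5=38; pred: 9+7-3=13
Step 2: prey: 38+19-9=48; pred: 13+14-5=22
Step 3: prey: 48+24-21=51; pred: 22+31-8=45
Step 4: prey: 51+25-45=31; pred: 45+68-18=95
Step 5: prey: 31+15-58=0; pred: 95+88-38=145
Step 6: prey: 0+0-0=0; pred: 145+0-58=87
Step 7: prey: 0+0-0=0; pred: 87+0-34=53
Step 8: prey: 0+0-0=0; pred: 53+0-21=32
Step 9: prey: 0+0-0=0; pred: 32+0-12=20
Step 10: prey: 0+0-0=0; pred: 20+0-8=12
Step 11: prey: 0+0-0=0; pred: 12+0-4=8
Step 12: prey: 0+0-0=0; pred: 8+0-3=5
Max prey = 51 at step 3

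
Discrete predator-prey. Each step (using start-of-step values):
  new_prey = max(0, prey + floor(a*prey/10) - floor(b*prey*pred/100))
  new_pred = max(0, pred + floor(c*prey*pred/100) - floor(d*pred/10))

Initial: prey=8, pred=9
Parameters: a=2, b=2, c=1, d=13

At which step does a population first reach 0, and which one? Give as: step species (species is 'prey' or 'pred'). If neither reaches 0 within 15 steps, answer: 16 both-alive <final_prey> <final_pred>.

Answer: 1 pred

Derivation:
Step 1: prey: 8+1-1=8; pred: 9+0-11=0
First extinction: pred at step 1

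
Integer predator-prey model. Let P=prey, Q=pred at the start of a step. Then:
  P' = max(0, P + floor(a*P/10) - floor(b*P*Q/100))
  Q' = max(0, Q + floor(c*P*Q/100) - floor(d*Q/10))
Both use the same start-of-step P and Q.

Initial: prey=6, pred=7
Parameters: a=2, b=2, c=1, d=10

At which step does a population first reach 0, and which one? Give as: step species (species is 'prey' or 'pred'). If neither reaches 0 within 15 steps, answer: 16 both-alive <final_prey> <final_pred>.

Answer: 1 pred

Derivation:
Step 1: prey: 6+1-0=7; pred: 7+0-7=0
First extinction: pred at step 1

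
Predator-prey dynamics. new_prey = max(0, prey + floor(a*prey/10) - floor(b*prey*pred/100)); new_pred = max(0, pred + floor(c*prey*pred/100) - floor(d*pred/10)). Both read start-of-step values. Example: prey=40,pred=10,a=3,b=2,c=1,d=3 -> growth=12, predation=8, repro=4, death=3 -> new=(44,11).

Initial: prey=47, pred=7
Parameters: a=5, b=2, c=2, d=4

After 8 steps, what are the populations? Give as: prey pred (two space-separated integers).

Answer: 0 39

Derivation:
Step 1: prey: 47+23-6=64; pred: 7+6-2=11
Step 2: prey: 64+32-14=82; pred: 11+14-4=21
Step 3: prey: 82+41-34=89; pred: 21+34-8=47
Step 4: prey: 89+44-83=50; pred: 47+83-18=112
Step 5: prey: 50+25-112=0; pred: 112+112-44=180
Step 6: prey: 0+0-0=0; pred: 180+0-72=108
Step 7: prey: 0+0-0=0; pred: 108+0-43=65
Step 8: prey: 0+0-0=0; pred: 65+0-26=39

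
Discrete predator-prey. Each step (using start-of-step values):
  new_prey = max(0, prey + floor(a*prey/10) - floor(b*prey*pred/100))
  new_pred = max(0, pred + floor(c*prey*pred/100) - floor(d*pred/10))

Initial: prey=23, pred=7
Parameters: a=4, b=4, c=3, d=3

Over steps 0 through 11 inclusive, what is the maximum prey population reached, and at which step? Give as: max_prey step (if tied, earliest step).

Step 1: prey: 23+9-6=26; pred: 7+4-2=9
Step 2: prey: 26+10-9=27; pred: 9+7-2=14
Step 3: prey: 27+10-15=22; pred: 14+11-4=21
Step 4: prey: 22+8-18=12; pred: 21+13-6=28
Step 5: prey: 12+4-13=3; pred: 28+10-8=30
Step 6: prey: 3+1-3=1; pred: 30+2-9=23
Step 7: prey: 1+0-0=1; pred: 23+0-6=17
Step 8: prey: 1+0-0=1; pred: 17+0-5=12
Step 9: prey: 1+0-0=1; pred: 12+0-3=9
Step 10: prey: 1+0-0=1; pred: 9+0-2=7
Step 11: prey: 1+0-0=1; pred: 7+0-2=5
Max prey = 27 at step 2

Answer: 27 2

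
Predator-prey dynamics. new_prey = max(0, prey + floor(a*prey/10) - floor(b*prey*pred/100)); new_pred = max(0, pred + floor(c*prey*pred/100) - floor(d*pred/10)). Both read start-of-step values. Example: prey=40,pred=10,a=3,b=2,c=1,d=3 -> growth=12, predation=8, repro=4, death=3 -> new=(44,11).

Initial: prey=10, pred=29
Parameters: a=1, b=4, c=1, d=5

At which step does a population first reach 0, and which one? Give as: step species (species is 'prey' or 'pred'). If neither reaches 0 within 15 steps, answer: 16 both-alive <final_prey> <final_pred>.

Step 1: prey: 10+1-11=0; pred: 29+2-14=17
First extinction: prey at step 1

Answer: 1 prey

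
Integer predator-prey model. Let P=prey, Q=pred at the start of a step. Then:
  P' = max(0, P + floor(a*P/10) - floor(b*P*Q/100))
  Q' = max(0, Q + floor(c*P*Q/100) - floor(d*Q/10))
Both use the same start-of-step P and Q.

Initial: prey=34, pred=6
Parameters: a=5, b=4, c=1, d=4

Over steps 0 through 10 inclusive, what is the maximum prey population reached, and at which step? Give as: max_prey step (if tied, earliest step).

Step 1: prey: 34+17-8=43; pred: 6+2-2=6
Step 2: prey: 43+21-10=54; pred: 6+2-2=6
Step 3: prey: 54+27-12=69; pred: 6+3-2=7
Step 4: prey: 69+34-19=84; pred: 7+4-2=9
Step 5: prey: 84+42-30=96; pred: 9+7-3=13
Step 6: prey: 96+48-49=95; pred: 13+12-5=20
Step 7: prey: 95+47-76=66; pred: 20+19-8=31
Step 8: prey: 66+33-81=18; pred: 31+20-12=39
Step 9: prey: 18+9-28=0; pred: 39+7-15=31
Step 10: prey: 0+0-0=0; pred: 31+0-12=19
Max prey = 96 at step 5

Answer: 96 5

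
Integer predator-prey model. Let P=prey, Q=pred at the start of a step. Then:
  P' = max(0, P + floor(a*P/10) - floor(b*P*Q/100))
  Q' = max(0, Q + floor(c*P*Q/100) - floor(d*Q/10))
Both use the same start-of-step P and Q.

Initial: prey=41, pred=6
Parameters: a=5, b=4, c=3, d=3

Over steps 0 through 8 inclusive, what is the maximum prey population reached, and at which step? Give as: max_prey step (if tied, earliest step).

Answer: 54 2

Derivation:
Step 1: prey: 41+20-9=52; pred: 6+7-1=12
Step 2: prey: 52+26-24=54; pred: 12+18-3=27
Step 3: prey: 54+27-58=23; pred: 27+43-8=62
Step 4: prey: 23+11-57=0; pred: 62+42-18=86
Step 5: prey: 0+0-0=0; pred: 86+0-25=61
Step 6: prey: 0+0-0=0; pred: 61+0-18=43
Step 7: prey: 0+0-0=0; pred: 43+0-12=31
Step 8: prey: 0+0-0=0; pred: 31+0-9=22
Max prey = 54 at step 2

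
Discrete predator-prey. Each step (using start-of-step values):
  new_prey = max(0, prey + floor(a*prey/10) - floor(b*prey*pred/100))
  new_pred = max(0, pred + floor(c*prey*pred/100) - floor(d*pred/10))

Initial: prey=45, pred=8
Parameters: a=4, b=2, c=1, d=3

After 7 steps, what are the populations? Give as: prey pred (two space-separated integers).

Answer: 12 66

Derivation:
Step 1: prey: 45+18-7=56; pred: 8+3-2=9
Step 2: prey: 56+22-10=68; pred: 9+5-2=12
Step 3: prey: 68+27-16=79; pred: 12+8-3=17
Step 4: prey: 79+31-26=84; pred: 17+13-5=25
Step 5: prey: 84+33-42=75; pred: 25+21-7=39
Step 6: prey: 75+30-58=47; pred: 39+29-11=57
Step 7: prey: 47+18-53=12; pred: 57+26-17=66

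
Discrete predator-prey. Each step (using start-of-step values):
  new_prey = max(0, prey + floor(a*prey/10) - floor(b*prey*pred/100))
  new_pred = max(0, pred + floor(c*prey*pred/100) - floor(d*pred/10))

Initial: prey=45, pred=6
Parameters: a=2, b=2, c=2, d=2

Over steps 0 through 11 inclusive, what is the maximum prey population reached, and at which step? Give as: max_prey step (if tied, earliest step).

Step 1: prey: 45+9-5=49; pred: 6+5-1=10
Step 2: prey: 49+9-9=49; pred: 10+9-2=17
Step 3: prey: 49+9-16=42; pred: 17+16-3=30
Step 4: prey: 42+8-25=25; pred: 30+25-6=49
Step 5: prey: 25+5-24=6; pred: 49+24-9=64
Step 6: prey: 6+1-7=0; pred: 64+7-12=59
Step 7: prey: 0+0-0=0; pred: 59+0-11=48
Step 8: prey: 0+0-0=0; pred: 48+0-9=39
Step 9: prey: 0+0-0=0; pred: 39+0-7=32
Step 10: prey: 0+0-0=0; pred: 32+0-6=26
Step 11: prey: 0+0-0=0; pred: 26+0-5=21
Max prey = 49 at step 1

Answer: 49 1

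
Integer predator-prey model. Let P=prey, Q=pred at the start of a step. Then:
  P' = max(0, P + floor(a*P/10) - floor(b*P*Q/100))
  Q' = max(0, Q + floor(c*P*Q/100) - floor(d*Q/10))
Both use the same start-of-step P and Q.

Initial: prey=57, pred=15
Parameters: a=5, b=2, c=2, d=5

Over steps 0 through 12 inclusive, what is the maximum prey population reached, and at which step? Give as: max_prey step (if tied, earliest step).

Step 1: prey: 57+28-17=68; pred: 15+17-7=25
Step 2: prey: 68+34-34=68; pred: 25+34-12=47
Step 3: prey: 68+34-63=39; pred: 47+63-23=87
Step 4: prey: 39+19-67=0; pred: 87+67-43=111
Step 5: prey: 0+0-0=0; pred: 111+0-55=56
Step 6: prey: 0+0-0=0; pred: 56+0-28=28
Step 7: prey: 0+0-0=0; pred: 28+0-14=14
Step 8: prey: 0+0-0=0; pred: 14+0-7=7
Step 9: prey: 0+0-0=0; pred: 7+0-3=4
Step 10: prey: 0+0-0=0; pred: 4+0-2=2
Step 11: prey: 0+0-0=0; pred: 2+0-1=1
Step 12: prey: 0+0-0=0; pred: 1+0-0=1
Max prey = 68 at step 1

Answer: 68 1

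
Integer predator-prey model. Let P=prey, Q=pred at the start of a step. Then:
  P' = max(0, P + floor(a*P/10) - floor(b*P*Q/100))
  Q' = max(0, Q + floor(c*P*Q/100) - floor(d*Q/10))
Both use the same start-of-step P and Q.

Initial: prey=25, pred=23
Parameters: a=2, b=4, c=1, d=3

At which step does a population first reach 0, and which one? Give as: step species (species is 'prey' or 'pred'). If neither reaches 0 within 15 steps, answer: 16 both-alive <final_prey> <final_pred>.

Step 1: prey: 25+5-23=7; pred: 23+5-6=22
Step 2: prey: 7+1-6=2; pred: 22+1-6=17
Step 3: prey: 2+0-1=1; pred: 17+0-5=12
Step 4: prey: 1+0-0=1; pred: 12+0-3=9
Step 5: prey: 1+0-0=1; pred: 9+0-2=7
Step 6: prey: 1+0-0=1; pred: 7+0-2=5
Step 7: prey: 1+0-0=1; pred: 5+0-1=4
Step 8: prey: 1+0-0=1; pred: 4+0-1=3
Step 9: prey: 1+0-0=1; pred: 3+0-0=3
Steps 10-15: state stable at prey=1, pred=3 (no change)
No extinction within 15 steps

Answer: 16 both-alive 1 3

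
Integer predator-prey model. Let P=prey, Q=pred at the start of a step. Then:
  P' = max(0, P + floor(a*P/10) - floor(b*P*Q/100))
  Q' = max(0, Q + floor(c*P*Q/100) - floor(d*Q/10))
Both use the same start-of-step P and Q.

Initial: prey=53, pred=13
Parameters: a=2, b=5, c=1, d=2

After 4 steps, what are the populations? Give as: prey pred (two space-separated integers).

Step 1: prey: 53+10-34=29; pred: 13+6-2=17
Step 2: prey: 29+5-24=10; pred: 17+4-3=18
Step 3: prey: 10+2-9=3; pred: 18+1-3=16
Step 4: prey: 3+0-2=1; pred: 16+0-3=13

Answer: 1 13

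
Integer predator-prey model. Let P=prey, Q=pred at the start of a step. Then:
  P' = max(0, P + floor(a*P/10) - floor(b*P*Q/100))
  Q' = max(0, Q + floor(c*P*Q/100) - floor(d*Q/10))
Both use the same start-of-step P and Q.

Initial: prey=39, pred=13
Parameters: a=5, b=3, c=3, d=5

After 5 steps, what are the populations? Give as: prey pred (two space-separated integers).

Answer: 0 27

Derivation:
Step 1: prey: 39+19-15=43; pred: 13+15-6=22
Step 2: prey: 43+21-28=36; pred: 22+28-11=39
Step 3: prey: 36+18-42=12; pred: 39+42-19=62
Step 4: prey: 12+6-22=0; pred: 62+22-31=53
Step 5: prey: 0+0-0=0; pred: 53+0-26=27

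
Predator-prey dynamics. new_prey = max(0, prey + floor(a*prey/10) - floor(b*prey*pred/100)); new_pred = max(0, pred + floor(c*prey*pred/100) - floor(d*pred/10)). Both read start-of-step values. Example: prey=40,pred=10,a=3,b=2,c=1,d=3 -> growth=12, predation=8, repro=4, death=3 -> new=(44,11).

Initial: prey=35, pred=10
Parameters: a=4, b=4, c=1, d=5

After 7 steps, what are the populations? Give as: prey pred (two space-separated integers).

Step 1: prey: 35+14-14=35; pred: 10+3-5=8
Step 2: prey: 35+14-11=38; pred: 8+2-4=6
Step 3: prey: 38+15-9=44; pred: 6+2-3=5
Step 4: prey: 44+17-8=53; pred: 5+2-2=5
Step 5: prey: 53+21-10=64; pred: 5+2-2=5
Step 6: prey: 64+25-12=77; pred: 5+3-2=6
Step 7: prey: 77+30-18=89; pred: 6+4-3=7

Answer: 89 7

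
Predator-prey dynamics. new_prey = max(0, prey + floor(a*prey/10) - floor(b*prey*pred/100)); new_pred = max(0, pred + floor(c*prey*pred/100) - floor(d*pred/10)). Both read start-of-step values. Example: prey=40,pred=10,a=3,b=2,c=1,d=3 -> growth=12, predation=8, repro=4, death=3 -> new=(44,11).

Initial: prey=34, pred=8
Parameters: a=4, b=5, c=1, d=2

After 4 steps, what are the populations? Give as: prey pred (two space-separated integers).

Step 1: prey: 34+13-13=34; pred: 8+2-1=9
Step 2: prey: 34+13-15=32; pred: 9+3-1=11
Step 3: prey: 32+12-17=27; pred: 11+3-2=12
Step 4: prey: 27+10-16=21; pred: 12+3-2=13

Answer: 21 13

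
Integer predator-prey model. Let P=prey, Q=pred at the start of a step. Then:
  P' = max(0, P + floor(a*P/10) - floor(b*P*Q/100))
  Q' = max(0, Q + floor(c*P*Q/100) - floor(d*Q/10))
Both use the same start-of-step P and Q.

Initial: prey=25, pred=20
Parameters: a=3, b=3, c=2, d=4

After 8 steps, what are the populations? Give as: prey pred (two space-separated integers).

Answer: 7 3

Derivation:
Step 1: prey: 25+7-15=17; pred: 20+10-8=22
Step 2: prey: 17+5-11=11; pred: 22+7-8=21
Step 3: prey: 11+3-6=8; pred: 21+4-8=17
Step 4: prey: 8+2-4=6; pred: 17+2-6=13
Step 5: prey: 6+1-2=5; pred: 13+1-5=9
Step 6: prey: 5+1-1=5; pred: 9+0-3=6
Step 7: prey: 5+1-0=6; pred: 6+0-2=4
Step 8: prey: 6+1-0=7; pred: 4+0-1=3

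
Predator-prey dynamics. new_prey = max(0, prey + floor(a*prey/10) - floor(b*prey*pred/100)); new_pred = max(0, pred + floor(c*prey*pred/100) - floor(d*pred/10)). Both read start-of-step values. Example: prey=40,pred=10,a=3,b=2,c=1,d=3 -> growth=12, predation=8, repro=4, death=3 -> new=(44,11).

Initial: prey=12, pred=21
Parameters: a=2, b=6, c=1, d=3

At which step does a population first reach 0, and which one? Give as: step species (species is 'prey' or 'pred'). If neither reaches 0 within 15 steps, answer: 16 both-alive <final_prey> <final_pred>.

Step 1: prey: 12+2-15=0; pred: 21+2-6=17
First extinction: prey at step 1

Answer: 1 prey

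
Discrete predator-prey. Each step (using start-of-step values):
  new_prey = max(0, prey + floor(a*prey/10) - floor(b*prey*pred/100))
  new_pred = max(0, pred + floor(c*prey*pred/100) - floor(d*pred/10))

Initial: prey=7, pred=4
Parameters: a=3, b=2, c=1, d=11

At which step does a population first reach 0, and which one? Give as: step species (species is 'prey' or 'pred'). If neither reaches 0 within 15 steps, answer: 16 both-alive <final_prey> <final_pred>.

Step 1: prey: 7+2-0=9; pred: 4+0-4=0
First extinction: pred at step 1

Answer: 1 pred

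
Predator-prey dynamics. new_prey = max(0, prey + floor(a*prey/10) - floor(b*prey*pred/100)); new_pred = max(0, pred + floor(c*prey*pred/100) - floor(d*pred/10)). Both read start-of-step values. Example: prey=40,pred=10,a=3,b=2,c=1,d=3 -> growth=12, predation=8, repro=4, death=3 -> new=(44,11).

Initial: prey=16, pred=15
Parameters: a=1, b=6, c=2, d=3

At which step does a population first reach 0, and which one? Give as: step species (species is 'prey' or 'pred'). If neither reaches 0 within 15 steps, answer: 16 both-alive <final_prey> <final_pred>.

Step 1: prey: 16+1-14=3; pred: 15+4-4=15
Step 2: prey: 3+0-2=1; pred: 15+0-4=11
Step 3: prey: 1+0-0=1; pred: 11+0-3=8
Step 4: prey: 1+0-0=1; pred: 8+0-2=6
Step 5: prey: 1+0-0=1; pred: 6+0-1=5
Step 6: prey: 1+0-0=1; pred: 5+0-1=4
Step 7: prey: 1+0-0=1; pred: 4+0-1=3
Step 8: prey: 1+0-0=1; pred: 3+0-0=3
Steps 9-15: state stable at prey=1, pred=3 (no change)
No extinction within 15 steps

Answer: 16 both-alive 1 3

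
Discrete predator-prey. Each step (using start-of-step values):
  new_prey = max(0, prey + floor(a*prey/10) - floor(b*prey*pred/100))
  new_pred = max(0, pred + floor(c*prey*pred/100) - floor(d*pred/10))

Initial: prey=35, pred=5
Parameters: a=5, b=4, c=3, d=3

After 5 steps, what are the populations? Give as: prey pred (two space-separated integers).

Step 1: prey: 35+17-7=45; pred: 5+5-1=9
Step 2: prey: 45+22-16=51; pred: 9+12-2=19
Step 3: prey: 51+25-38=38; pred: 19+29-5=43
Step 4: prey: 38+19-65=0; pred: 43+49-12=80
Step 5: prey: 0+0-0=0; pred: 80+0-24=56

Answer: 0 56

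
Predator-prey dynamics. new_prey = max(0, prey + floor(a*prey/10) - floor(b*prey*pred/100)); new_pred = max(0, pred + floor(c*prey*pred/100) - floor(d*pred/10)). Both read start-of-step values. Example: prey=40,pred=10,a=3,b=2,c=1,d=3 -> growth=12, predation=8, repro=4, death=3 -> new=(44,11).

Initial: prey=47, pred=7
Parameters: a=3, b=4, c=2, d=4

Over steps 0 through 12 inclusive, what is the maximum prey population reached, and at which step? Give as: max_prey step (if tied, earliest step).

Answer: 48 1

Derivation:
Step 1: prey: 47+14-13=48; pred: 7+6-2=11
Step 2: prey: 48+14-21=41; pred: 11+10-4=17
Step 3: prey: 41+12-27=26; pred: 17+13-6=24
Step 4: prey: 26+7-24=9; pred: 24+12-9=27
Step 5: prey: 9+2-9=2; pred: 27+4-10=21
Step 6: prey: 2+0-1=1; pred: 21+0-8=13
Step 7: prey: 1+0-0=1; pred: 13+0-5=8
Step 8: prey: 1+0-0=1; pred: 8+0-3=5
Step 9: prey: 1+0-0=1; pred: 5+0-2=3
Step 10: prey: 1+0-0=1; pred: 3+0-1=2
Step 11: prey: 1+0-0=1; pred: 2+0-0=2
Step 12: prey: 1+0-0=1; pred: 2+0-0=2
Max prey = 48 at step 1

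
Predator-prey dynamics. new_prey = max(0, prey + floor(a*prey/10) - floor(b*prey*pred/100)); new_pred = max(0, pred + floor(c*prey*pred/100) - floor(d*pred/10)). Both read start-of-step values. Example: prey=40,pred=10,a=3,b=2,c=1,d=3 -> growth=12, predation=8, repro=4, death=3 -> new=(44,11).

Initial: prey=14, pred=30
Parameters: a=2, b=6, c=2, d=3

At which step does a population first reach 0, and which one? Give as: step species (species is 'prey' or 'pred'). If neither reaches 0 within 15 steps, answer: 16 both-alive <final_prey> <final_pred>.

Answer: 1 prey

Derivation:
Step 1: prey: 14+2-25=0; pred: 30+8-9=29
First extinction: prey at step 1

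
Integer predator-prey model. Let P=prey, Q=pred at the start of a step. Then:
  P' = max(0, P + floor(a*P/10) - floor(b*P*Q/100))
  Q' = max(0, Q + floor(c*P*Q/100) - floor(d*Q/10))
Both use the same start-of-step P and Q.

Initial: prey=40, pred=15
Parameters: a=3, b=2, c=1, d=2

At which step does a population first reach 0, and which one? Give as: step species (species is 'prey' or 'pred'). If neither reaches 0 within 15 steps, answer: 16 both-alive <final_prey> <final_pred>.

Step 1: prey: 40+12-12=40; pred: 15+6-3=18
Step 2: prey: 40+12-14=38; pred: 18+7-3=22
Step 3: prey: 38+11-16=33; pred: 22+8-4=26
Step 4: prey: 33+9-17=25; pred: 26+8-5=29
Step 5: prey: 25+7-14=18; pred: 29+7-5=31
Step 6: prey: 18+5-11=12; pred: 31+5-6=30
Step 7: prey: 12+3-7=8; pred: 30+3-6=27
Step 8: prey: 8+2-4=6; pred: 27+2-5=24
Step 9: prey: 6+1-2=5; pred: 24+1-4=21
Step 10: prey: 5+1-2=4; pred: 21+1-4=18
Step 11: prey: 4+1-1=4; pred: 18+0-3=15
Step 12: prey: 4+1-1=4; pred: 15+0-3=12
Step 13: prey: 4+1-0=5; pred: 12+0-2=10
Step 14: prey: 5+1-1=5; pred: 10+0-2=8
Step 15: prey: 5+1-0=6; pred: 8+0-1=7
No extinction within 15 steps

Answer: 16 both-alive 6 7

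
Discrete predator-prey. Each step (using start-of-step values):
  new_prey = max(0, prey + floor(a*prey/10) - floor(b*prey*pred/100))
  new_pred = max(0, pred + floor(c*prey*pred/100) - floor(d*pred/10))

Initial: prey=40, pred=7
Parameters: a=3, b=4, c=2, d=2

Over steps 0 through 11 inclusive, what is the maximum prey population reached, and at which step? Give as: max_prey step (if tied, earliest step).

Step 1: prey: 40+12-11=41; pred: 7+5-1=11
Step 2: prey: 41+12-18=35; pred: 11+9-2=18
Step 3: prey: 35+10-25=20; pred: 18+12-3=27
Step 4: prey: 20+6-21=5; pred: 27+10-5=32
Step 5: prey: 5+1-6=0; pred: 32+3-6=29
Step 6: prey: 0+0-0=0; pred: 29+0-5=24
Step 7: prey: 0+0-0=0; pred: 24+0-4=20
Step 8: prey: 0+0-0=0; pred: 20+0-4=16
Step 9: prey: 0+0-0=0; pred: 16+0-3=13
Step 10: prey: 0+0-0=0; pred: 13+0-2=11
Step 11: prey: 0+0-0=0; pred: 11+0-2=9
Max prey = 41 at step 1

Answer: 41 1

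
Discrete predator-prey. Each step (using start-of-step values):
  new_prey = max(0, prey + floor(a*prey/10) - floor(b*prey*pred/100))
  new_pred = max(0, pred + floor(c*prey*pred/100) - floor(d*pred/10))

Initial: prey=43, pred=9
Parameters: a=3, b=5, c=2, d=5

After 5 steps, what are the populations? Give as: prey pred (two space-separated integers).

Step 1: prey: 43+12-19=36; pred: 9+7-4=12
Step 2: prey: 36+10-21=25; pred: 12+8-6=14
Step 3: prey: 25+7-17=15; pred: 14+7-7=14
Step 4: prey: 15+4-10=9; pred: 14+4-7=11
Step 5: prey: 9+2-4=7; pred: 11+1-5=7

Answer: 7 7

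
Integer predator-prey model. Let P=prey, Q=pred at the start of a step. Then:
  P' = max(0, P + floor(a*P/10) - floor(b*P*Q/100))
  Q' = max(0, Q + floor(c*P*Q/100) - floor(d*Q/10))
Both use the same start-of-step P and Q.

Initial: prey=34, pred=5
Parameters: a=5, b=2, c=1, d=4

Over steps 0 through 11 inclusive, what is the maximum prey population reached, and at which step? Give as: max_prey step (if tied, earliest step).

Answer: 230 6

Derivation:
Step 1: prey: 34+17-3=48; pred: 5+1-2=4
Step 2: prey: 48+24-3=69; pred: 4+1-1=4
Step 3: prey: 69+34-5=98; pred: 4+2-1=5
Step 4: prey: 98+49-9=138; pred: 5+4-2=7
Step 5: prey: 138+69-19=188; pred: 7+9-2=14
Step 6: prey: 188+94-52=230; pred: 14+26-5=35
Step 7: prey: 230+115-161=184; pred: 35+80-14=101
Step 8: prey: 184+92-371=0; pred: 101+185-40=246
Step 9: prey: 0+0-0=0; pred: 246+0-98=148
Step 10: prey: 0+0-0=0; pred: 148+0-59=89
Step 11: prey: 0+0-0=0; pred: 89+0-35=54
Max prey = 230 at step 6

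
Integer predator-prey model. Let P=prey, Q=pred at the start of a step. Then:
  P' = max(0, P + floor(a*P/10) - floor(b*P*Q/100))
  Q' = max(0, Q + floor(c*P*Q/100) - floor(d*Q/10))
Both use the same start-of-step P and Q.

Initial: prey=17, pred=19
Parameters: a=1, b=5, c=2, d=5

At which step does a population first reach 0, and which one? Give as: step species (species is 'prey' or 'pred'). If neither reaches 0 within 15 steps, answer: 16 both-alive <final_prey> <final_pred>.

Step 1: prey: 17+1-16=2; pred: 19+6-9=16
Step 2: prey: 2+0-1=1; pred: 16+0-8=8
Step 3: prey: 1+0-0=1; pred: 8+0-4=4
Step 4: prey: 1+0-0=1; pred: 4+0-2=2
Step 5: prey: 1+0-0=1; pred: 2+0-1=1
Step 6: prey: 1+0-0=1; pred: 1+0-0=1
Steps 7-15: state stable at prey=1, pred=1 (no change)
No extinction within 15 steps

Answer: 16 both-alive 1 1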